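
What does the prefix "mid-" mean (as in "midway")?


Prefix: mid-
As in: midway -> mid- + way
Meaning = middle


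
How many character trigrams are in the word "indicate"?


Word: "indicate" (length 8)
Number of 3-grams = length - 3 + 1 = 8 - 3 + 1
= 6


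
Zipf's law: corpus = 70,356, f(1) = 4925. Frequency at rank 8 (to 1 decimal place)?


Zipf's law: f(r) = f(1) / r
f(1) = 4925
f(8) = 4925 / 8
= 615.6 occurrences


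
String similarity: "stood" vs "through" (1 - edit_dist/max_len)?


Word 1: "stood" (length 5)
Word 2: "through" (length 7)
One optimal edit sequence:
  1. insert 't'  (+1)
  2. substitute 's' -> 'h'  (+1)
  3. substitute 't' -> 'r'  (+1)
  4. keep 'o'
  5. insert 'u'  (+1)
  6. substitute 'o' -> 'g'  (+1)
  7. substitute 'd' -> 'h'  (+1)
Edit distance = 6
Max length = max(5, 7) = 7
Similarity = 1 - 6/7
= 0.1429


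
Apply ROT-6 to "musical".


Word: "musical"
Shift: 6
Each letter → (letter + shift) mod 26:
  'm' (12) + 6 = 18 → 's'
  'u' (20) + 6 = 0 → 'a'
  's' (18) + 6 = 24 → 'y'
  'i' (8) + 6 = 14 → 'o'
  'c' (2) + 6 = 8 → 'i'
  'a' (0) + 6 = 6 → 'g'
  'l' (11) + 6 = 17 → 'r'
Result = "sayoigr"


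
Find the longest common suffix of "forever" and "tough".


Word 1: "forever"
Word 2: "tough"
Comparing from end:
  Pos -1: 'r' != 'h' (stop)
LCS = "" (length 0)


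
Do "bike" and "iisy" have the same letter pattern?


Pattern of "bike": [0, 1, 2, 3]
Pattern of "iisy": [0, 0, 1, 2]
Patterns do not match
Same pattern = No


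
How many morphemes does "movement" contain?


Word: "movement"
Morphemes: move | -ment
Each morpheme carries meaning
= 2 morphemes


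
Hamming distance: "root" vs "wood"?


Comparing character by character (same length = 4):
  Pos 0: 'r' vs 'w' !=
  Pos 1: 'o' vs 'o' =
  Pos 2: 'o' vs 'o' =
  Pos 3: 't' vs 'd' !=
Hamming distance = 2


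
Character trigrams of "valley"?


Word: "valley" (length 6)
Number of trigrams = 6 - 3 + 1 = 4
  Position 0: "val"
  Position 1: "all"
  Position 2: "lle"
  Position 3: "ley"
Trigrams = "val", "all", "lle", "ley"


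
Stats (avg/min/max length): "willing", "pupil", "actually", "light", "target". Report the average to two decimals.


Lengths: "willing"=7, "pupil"=5, "actually"=8, "light"=5, "target"=6
Sum = 31, Count = 5
Average = 31/5 = 6.20
= avg=6.20, min=5, max=8


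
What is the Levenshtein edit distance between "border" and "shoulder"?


Word 1: "border" (length 6)
Word 2: "shoulder" (length 8)
One optimal edit sequence (insert/delete/substitute each cost 1):
  1. insert 's'  (+1)
  2. substitute 'b' -> 'h'  (+1)
  3. keep 'o'
  4. insert 'u'  (+1)
  5. substitute 'r' -> 'l'  (+1)
  6. keep 'd'
  7. keep 'e'
  8. keep 'r'
Total edit operations: 4
Edit distance = 4


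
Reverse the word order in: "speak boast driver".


Original: "speak boast driver"
Words (1..n): speak | boast | driver
Reversed (n..1): driver | boast | speak
Result = "driver boast speak"


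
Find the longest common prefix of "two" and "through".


Word 1: "two"
Word 2: "through"
Comparing from start:
  Pos 0: 't' == 't'
  Pos 1: 'w' != 'h' (stop)
LCP = "t" (length 1)


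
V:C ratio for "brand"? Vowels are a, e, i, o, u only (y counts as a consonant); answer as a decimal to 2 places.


Word: "brand"
Vowels (a,e,i,o,u): 1
Consonants: 4
Ratio = 1/4
= 0.25


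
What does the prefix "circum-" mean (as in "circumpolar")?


Prefix: circum-
Example: circumpolar (circum- + polar)
Meaning = around


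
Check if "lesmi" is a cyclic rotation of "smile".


Word: "smile", Candidate: "lesmi"
Method: check if candidate is substring of word+word
"smilesmile" contains "lesmi"? Yes
Is rotation = Yes


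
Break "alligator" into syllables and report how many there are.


Word: "alligator"
Syllable breakdown: al-li-ga-tor
Counting: 4 parts
= 4 syllables


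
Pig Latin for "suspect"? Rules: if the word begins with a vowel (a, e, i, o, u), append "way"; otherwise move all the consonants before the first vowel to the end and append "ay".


Word: "suspect"
Starts with consonant(s) → move to end, add 'ay'
Consonant cluster: "s"
Pig Latin = "uspectsay"


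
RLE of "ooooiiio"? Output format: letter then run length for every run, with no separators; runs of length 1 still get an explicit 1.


String: "ooooiiio"
Scanning for consecutive runs:
  'o' x 4
  'i' x 3
  'o' x 1
RLE = "o4i3o1"


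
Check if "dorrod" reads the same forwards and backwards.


Word: "dorrod"
Reversed: "dorrod"
Forward == Backward? dorrod == dorrod
Palindrome = Yes


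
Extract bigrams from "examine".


Word: "examine" (length 7)
Number of bigrams = 7 - 2 + 1 = 6
  Position 0: "ex"
  Position 1: "xa"
  Position 2: "am"
  Position 3: "mi"
  Position 4: "in"
  Position 5: "ne"
Bigrams = "ex", "xa", "am", "mi", "in", "ne"


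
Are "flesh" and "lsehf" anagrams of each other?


Word 1: "flesh" → sorted: efhls
Word 2: "lsehf" → sorted: efhls
Same letters? efhls == efhls
Anagram = Yes


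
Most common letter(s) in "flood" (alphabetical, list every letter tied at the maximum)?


Word: "flood"
Letter counts:
  'd': 1
  'f': 1
  'l': 1
  'o': 2
Maximum count = 2
Most frequent = 'o' (2 times each)


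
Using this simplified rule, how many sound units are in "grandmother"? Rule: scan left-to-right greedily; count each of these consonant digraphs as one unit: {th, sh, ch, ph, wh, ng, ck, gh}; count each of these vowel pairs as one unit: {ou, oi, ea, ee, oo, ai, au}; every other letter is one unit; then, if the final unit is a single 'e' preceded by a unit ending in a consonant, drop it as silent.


Word: "grandmother" (11 letters)
Left-to-right scan:
  (1) 'g' (letter)
  (2) 'r' (letter)
  (3) 'a' (letter)
  (4) 'n' (letter)
  (5) 'd' (letter)
  (6) 'm' (letter)
  (7) 'o' (letter)
  (8) 'th' (digraph)
  (9) 'e' (letter)
  (10) 'r' (letter)
Units from scan: 10
Sound units = 10 units


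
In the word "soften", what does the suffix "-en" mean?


Suffix: -en
Example: soften (soft + -en)
Meaning = to make / become


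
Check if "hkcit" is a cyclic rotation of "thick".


Word: "thick", Candidate: "hkcit"
Method: check if candidate is substring of word+word
"thickthick" contains "hkcit"? No
Is rotation = No


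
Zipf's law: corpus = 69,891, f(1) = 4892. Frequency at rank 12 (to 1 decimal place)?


Zipf's law: f(r) = f(1) / r
f(1) = 4892
f(12) = 4892 / 12
= 407.7 occurrences


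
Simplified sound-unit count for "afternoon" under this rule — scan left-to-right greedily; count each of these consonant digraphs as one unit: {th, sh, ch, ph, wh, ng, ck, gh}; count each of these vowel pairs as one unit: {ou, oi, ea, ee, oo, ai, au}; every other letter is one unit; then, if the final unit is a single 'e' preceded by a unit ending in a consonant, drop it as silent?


Word: "afternoon" (9 letters)
Left-to-right scan:
  (1) 'a' (letter)
  (2) 'f' (letter)
  (3) 't' (letter)
  (4) 'e' (letter)
  (5) 'r' (letter)
  (6) 'n' (letter)
  (7) 'oo' (vowel-pair)
  (8) 'n' (letter)
Units from scan: 8
Sound units = 8 units


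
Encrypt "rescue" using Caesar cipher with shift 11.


Word: "rescue"
Shift: 11
Each letter → (letter + shift) mod 26:
  'r' (17) + 11 = 2 → 'c'
  'e' (4) + 11 = 15 → 'p'
  's' (18) + 11 = 3 → 'd'
  'c' (2) + 11 = 13 → 'n'
  'u' (20) + 11 = 5 → 'f'
  'e' (4) + 11 = 15 → 'p'
Result = "cpdnfp"


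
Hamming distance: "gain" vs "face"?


Comparing character by character (same length = 4):
  Pos 0: 'g' vs 'f' !=
  Pos 1: 'a' vs 'a' =
  Pos 2: 'i' vs 'c' !=
  Pos 3: 'n' vs 'e' !=
Hamming distance = 3


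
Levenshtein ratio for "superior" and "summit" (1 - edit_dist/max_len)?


Word 1: "superior" (length 8)
Word 2: "summit" (length 6)
One optimal edit sequence:
  1. keep 's'
  2. keep 'u'
  3. delete 'p'  (+1)
  4. substitute 'e' -> 'm'  (+1)
  5. substitute 'r' -> 'm'  (+1)
  6. keep 'i'
  7. delete 'o'  (+1)
  8. substitute 'r' -> 't'  (+1)
Edit distance = 5
Max length = max(8, 6) = 8
Similarity = 1 - 5/8
= 0.3750


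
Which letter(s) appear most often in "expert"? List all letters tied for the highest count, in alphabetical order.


Word: "expert"
Letter counts:
  'e': 2
  'p': 1
  'r': 1
  't': 1
  'x': 1
Maximum count = 2
Most frequent = 'e' (2 times each)


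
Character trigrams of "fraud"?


Word: "fraud" (length 5)
Number of trigrams = 5 - 3 + 1 = 3
  Position 0: "fra"
  Position 1: "rau"
  Position 2: "aud"
Trigrams = "fra", "rau", "aud"


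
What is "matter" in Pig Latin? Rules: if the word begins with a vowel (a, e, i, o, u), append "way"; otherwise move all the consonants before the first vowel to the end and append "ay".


Word: "matter"
Starts with consonant(s) → move to end, add 'ay'
Consonant cluster: "m"
Pig Latin = "attermay"


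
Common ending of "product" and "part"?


Word 1: "product"
Word 2: "part"
Comparing from end:
  Pos -1: 't' == 't'
  Pos -2: 'c' != 'r' (stop)
LCS = "t" (length 1)


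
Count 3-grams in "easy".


Word: "easy" (length 4)
Number of 3-grams = length - 3 + 1 = 4 - 3 + 1
= 2


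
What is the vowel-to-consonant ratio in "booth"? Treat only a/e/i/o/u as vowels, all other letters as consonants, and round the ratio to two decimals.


Word: "booth"
Vowels (a,e,i,o,u): 2
Consonants: 3
Ratio = 2/3
= 0.67


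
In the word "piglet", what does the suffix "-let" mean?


Suffix: -let
As in: piglet -> pig + -let
Meaning = small


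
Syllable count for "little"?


Word: "little"
Syllable breakdown: lit · tle
Counting: 2 parts
= 2 syllables


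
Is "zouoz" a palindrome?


Word: "zouoz"
Reversed: "zouoz"
Forward == Backward? zouoz == zouoz
Palindrome = Yes


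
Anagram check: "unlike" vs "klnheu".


Word 1: "unlike" → sorted: eiklnu
Word 2: "klnheu" → sorted: ehklnu
Same letters? eiklnu != ehklnu
Anagram = No


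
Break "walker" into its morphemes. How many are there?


Word: "walker"
Morphemes: walk | -er
Each morpheme carries meaning
= 2 morphemes


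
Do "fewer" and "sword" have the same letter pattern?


Pattern of "fewer": [0, 1, 2, 1, 3]
Pattern of "sword": [0, 1, 2, 3, 4]
Patterns do not match
Same pattern = No


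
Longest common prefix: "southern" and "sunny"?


Word 1: "southern"
Word 2: "sunny"
Comparing from start:
  Pos 0: 's' == 's'
  Pos 1: 'o' != 'u' (stop)
LCP = "s" (length 1)


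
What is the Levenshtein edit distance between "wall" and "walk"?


Word 1: "wall" (length 4)
Word 2: "walk" (length 4)
One optimal edit sequence (insert/delete/substitute each cost 1):
  1. keep 'w'
  2. keep 'a'
  3. keep 'l'
  4. substitute 'l' -> 'k'  (+1)
Total edit operations: 1
Edit distance = 1


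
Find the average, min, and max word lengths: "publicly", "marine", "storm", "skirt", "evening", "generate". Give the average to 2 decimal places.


Lengths: "publicly"=8, "marine"=6, "storm"=5, "skirt"=5, "evening"=7, "generate"=8
Sum = 39, Count = 6
Average = 39/6 = 6.50
= avg=6.50, min=5, max=8


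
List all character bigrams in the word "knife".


Word: "knife" (length 5)
Number of bigrams = 5 - 2 + 1 = 4
  Position 0: "kn"
  Position 1: "ni"
  Position 2: "if"
  Position 3: "fe"
Bigrams = "kn", "ni", "if", "fe"


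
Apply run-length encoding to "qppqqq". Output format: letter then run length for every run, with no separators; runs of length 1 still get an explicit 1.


String: "qppqqq"
Scanning for consecutive runs:
  'q' x 1
  'p' x 2
  'q' x 3
RLE = "q1p2q3"


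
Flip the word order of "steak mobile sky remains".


Original: "steak mobile sky remains"
Words (1..n): steak | mobile | sky | remains
Reversed (n..1): remains | sky | mobile | steak
Result = "remains sky mobile steak"


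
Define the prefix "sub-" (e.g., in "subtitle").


Prefix: sub-
Example: subtitle = sub- + title
Meaning = under / below


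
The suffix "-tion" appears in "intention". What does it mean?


Suffix: -tion
Example: intention (intend + -tion, with a spelling change)
Meaning = act or process


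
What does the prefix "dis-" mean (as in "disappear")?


Prefix: dis-
As in: disappear -> dis- + appear
Meaning = not / opposite


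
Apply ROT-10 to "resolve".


Word: "resolve"
Shift: 10
Each letter → (letter + shift) mod 26:
  'r' (17) + 10 = 1 → 'b'
  'e' (4) + 10 = 14 → 'o'
  's' (18) + 10 = 2 → 'c'
  'o' (14) + 10 = 24 → 'y'
  'l' (11) + 10 = 21 → 'v'
  'v' (21) + 10 = 5 → 'f'
  'e' (4) + 10 = 14 → 'o'
Result = "bocyvfo"


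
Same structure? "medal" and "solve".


Pattern of "medal": [0, 1, 2, 3, 4]
Pattern of "solve": [0, 1, 2, 3, 4]
Patterns match
Same pattern = Yes


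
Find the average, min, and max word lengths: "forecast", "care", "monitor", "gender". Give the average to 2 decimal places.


Lengths: "forecast"=8, "care"=4, "monitor"=7, "gender"=6
Sum = 25, Count = 4
Average = 25/4 = 6.25
= avg=6.25, min=4, max=8


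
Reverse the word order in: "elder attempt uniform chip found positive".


Original: "elder attempt uniform chip found positive"
Words (1..n): elder | attempt | uniform | chip | found | positive
Reversed (n..1): positive | found | chip | uniform | attempt | elder
Result = "positive found chip uniform attempt elder"


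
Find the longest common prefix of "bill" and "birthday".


Word 1: "bill"
Word 2: "birthday"
Comparing from start:
  Pos 0: 'b' == 'b'
  Pos 1: 'i' == 'i'
  Pos 2: 'l' != 'r' (stop)
LCP = "bi" (length 2)


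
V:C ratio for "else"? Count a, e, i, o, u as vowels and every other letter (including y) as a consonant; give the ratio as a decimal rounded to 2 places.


Word: "else"
Vowels (a,e,i,o,u): 2
Consonants: 2
Ratio = 2/2
= 1.00


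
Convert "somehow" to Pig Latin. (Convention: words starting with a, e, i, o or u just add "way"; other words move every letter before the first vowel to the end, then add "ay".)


Word: "somehow"
Starts with consonant(s) → move to end, add 'ay'
Consonant cluster: "s"
Pig Latin = "omehowsay"


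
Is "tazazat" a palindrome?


Word: "tazazat"
Reversed: "tazazat"
Forward == Backward? tazazat == tazazat
Palindrome = Yes


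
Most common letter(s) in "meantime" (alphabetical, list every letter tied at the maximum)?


Word: "meantime"
Letter counts:
  'a': 1
  'e': 2
  'i': 1
  'm': 2
  'n': 1
  't': 1
Maximum count = 2
Most frequent = 'e', 'm' (2 times each)


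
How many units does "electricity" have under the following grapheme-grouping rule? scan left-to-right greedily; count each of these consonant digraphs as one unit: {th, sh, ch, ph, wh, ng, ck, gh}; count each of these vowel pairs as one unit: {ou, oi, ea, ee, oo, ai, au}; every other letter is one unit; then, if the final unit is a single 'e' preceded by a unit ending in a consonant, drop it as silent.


Word: "electricity" (11 letters)
Left-to-right scan:
  [1] 'e' (letter)
  [2] 'l' (letter)
  [3] 'e' (letter)
  [4] 'c' (letter)
  [5] 't' (letter)
  [6] 'r' (letter)
  [7] 'i' (letter)
  [8] 'c' (letter)
  [9] 'i' (letter)
  [10] 't' (letter)
  [11] 'y' (letter)
Units from scan: 11
Sound units = 11 units


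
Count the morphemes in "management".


Word: "management"
Morphemes: manage / -ment
Each morpheme carries meaning
= 2 morphemes


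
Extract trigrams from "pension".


Word: "pension" (length 7)
Number of trigrams = 7 - 3 + 1 = 5
  Position 0: "pen"
  Position 1: "ens"
  Position 2: "nsi"
  Position 3: "sio"
  Position 4: "ion"
Trigrams = "pen", "ens", "nsi", "sio", "ion"


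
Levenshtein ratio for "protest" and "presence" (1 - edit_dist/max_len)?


Word 1: "protest" (length 7)
Word 2: "presence" (length 8)
One optimal edit sequence:
  1. keep 'p'
  2. keep 'r'
  3. substitute 'o' -> 'e'  (+1)
  4. substitute 't' -> 's'  (+1)
  5. keep 'e'
  6. insert 'n'  (+1)
  7. substitute 's' -> 'c'  (+1)
  8. substitute 't' -> 'e'  (+1)
Edit distance = 5
Max length = max(7, 8) = 8
Similarity = 1 - 5/8
= 0.3750


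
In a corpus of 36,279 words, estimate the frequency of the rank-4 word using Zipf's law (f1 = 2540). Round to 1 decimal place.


Zipf's law: f(r) = f(1) / r
f(1) = 2540
f(4) = 2540 / 4
= 635.0 occurrences


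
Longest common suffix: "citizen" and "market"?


Word 1: "citizen"
Word 2: "market"
Comparing from end:
  Pos -1: 'n' != 't' (stop)
LCS = "" (length 0)


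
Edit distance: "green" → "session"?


Word 1: "green" (length 5)
Word 2: "session" (length 7)
One optimal edit sequence (insert/delete/substitute each cost 1):
  1. insert 's'  (+1)
  2. insert 'e'  (+1)
  3. substitute 'g' -> 's'  (+1)
  4. substitute 'r' -> 's'  (+1)
  5. substitute 'e' -> 'i'  (+1)
  6. substitute 'e' -> 'o'  (+1)
  7. keep 'n'
Total edit operations: 6
Edit distance = 6


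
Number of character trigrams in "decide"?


Word: "decide" (length 6)
Number of 3-grams = length - 3 + 1 = 6 - 3 + 1
= 4


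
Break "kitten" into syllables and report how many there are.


Word: "kitten"
Syllable breakdown: kit · ten
Counting: 2 parts
= 2 syllables


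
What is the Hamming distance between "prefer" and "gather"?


Comparing character by character (same length = 6):
  Pos 0: 'p' vs 'g' !=
  Pos 1: 'r' vs 'a' !=
  Pos 2: 'e' vs 't' !=
  Pos 3: 'f' vs 'h' !=
  Pos 4: 'e' vs 'e' =
  Pos 5: 'r' vs 'r' =
Hamming distance = 4


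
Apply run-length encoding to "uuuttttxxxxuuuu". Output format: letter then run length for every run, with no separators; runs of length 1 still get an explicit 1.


String: "uuuttttxxxxuuuu"
Scanning for consecutive runs:
  'u' x 3
  't' x 4
  'x' x 4
  'u' x 4
RLE = "u3t4x4u4"


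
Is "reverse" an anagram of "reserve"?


Word 1: "reserve" → sorted: eeerrsv
Word 2: "reverse" → sorted: eeerrsv
Same letters? eeerrsv == eeerrsv
Anagram = Yes


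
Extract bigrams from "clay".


Word: "clay" (length 4)
Number of bigrams = 4 - 2 + 1 = 3
  Position 0: "cl"
  Position 1: "la"
  Position 2: "ay"
Bigrams = "cl", "la", "ay"


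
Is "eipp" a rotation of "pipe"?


Word: "pipe", Candidate: "eipp"
Method: check if candidate is substring of word+word
"pipepipe" contains "eipp"? No
Is rotation = No


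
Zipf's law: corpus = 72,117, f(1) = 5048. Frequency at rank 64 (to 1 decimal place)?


Zipf's law: f(r) = f(1) / r
f(1) = 5048
f(64) = 5048 / 64
= 78.9 occurrences


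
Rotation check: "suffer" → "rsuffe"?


Word: "suffer", Candidate: "rsuffe"
Method: check if candidate is substring of word+word
"suffersuffer" contains "rsuffe"? Yes
Is rotation = Yes


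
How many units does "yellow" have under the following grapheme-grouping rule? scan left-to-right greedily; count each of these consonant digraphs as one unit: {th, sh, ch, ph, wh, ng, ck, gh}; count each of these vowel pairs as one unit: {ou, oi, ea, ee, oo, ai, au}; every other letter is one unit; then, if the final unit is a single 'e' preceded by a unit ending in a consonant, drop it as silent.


Word: "yellow" (6 letters)
Left-to-right scan:
  [1] 'y' (letter)
  [2] 'e' (letter)
  [3] 'l' (letter)
  [4] 'l' (letter)
  [5] 'o' (letter)
  [6] 'w' (letter)
Units from scan: 6
Sound units = 6 units


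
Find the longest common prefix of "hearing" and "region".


Word 1: "hearing"
Word 2: "region"
Comparing from start:
  Pos 0: 'h' != 'r' (stop)
LCP = "" (length 0)


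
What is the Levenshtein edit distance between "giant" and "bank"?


Word 1: "giant" (length 5)
Word 2: "bank" (length 4)
One optimal edit sequence (insert/delete/substitute each cost 1):
  1. delete 'g'  (+1)
  2. substitute 'i' -> 'b'  (+1)
  3. keep 'a'
  4. keep 'n'
  5. substitute 't' -> 'k'  (+1)
Total edit operations: 3
Edit distance = 3


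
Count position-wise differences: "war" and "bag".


Comparing character by character (same length = 3):
  Pos 0: 'w' vs 'b' !=
  Pos 1: 'a' vs 'a' =
  Pos 2: 'r' vs 'g' !=
Hamming distance = 2


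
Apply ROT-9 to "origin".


Word: "origin"
Shift: 9
Each letter → (letter + shift) mod 26:
  'o' (14) + 9 = 23 → 'x'
  'r' (17) + 9 = 0 → 'a'
  'i' (8) + 9 = 17 → 'r'
  'g' (6) + 9 = 15 → 'p'
  'i' (8) + 9 = 17 → 'r'
  'n' (13) + 9 = 22 → 'w'
Result = "xarprw"


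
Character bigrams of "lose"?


Word: "lose" (length 4)
Number of bigrams = 4 - 2 + 1 = 3
  Position 0: "lo"
  Position 1: "os"
  Position 2: "se"
Bigrams = "lo", "os", "se"


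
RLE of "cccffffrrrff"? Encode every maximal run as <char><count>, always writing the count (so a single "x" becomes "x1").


String: "cccffffrrrff"
Scanning for consecutive runs:
  'c' x 3
  'f' x 4
  'r' x 3
  'f' x 2
RLE = "c3f4r3f2"


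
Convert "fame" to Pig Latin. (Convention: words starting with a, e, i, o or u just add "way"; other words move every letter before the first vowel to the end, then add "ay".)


Word: "fame"
Starts with consonant(s) → move to end, add 'ay'
Consonant cluster: "f"
Pig Latin = "amefay"


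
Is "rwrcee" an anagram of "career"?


Word 1: "career" → sorted: aceerr
Word 2: "rwrcee" → sorted: ceerrw
Same letters? aceerr != ceerrw
Anagram = No


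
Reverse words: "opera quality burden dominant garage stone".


Original: "opera quality burden dominant garage stone"
Words (1..n): opera | quality | burden | dominant | garage | stone
Reversed (n..1): stone | garage | dominant | burden | quality | opera
Result = "stone garage dominant burden quality opera"


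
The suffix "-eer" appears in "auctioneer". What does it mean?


Suffix: -eer
Example: auctioneer (auction + -eer)
Meaning = one who is concerned with


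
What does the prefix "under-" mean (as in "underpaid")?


Prefix: under-
Example: underpaid (under- + paid)
Meaning = insufficient


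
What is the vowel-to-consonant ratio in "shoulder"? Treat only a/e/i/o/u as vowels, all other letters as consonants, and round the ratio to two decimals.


Word: "shoulder"
Vowels (a,e,i,o,u): 3
Consonants: 5
Ratio = 3/5
= 0.60


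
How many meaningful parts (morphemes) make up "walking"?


Word: "walking"
Morphemes: walk | -ing
Each morpheme carries meaning
= 2 morphemes


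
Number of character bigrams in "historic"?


Word: "historic" (length 8)
Number of 2-grams = length - 2 + 1 = 8 - 2 + 1
= 7


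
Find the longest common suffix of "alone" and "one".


Word 1: "alone"
Word 2: "one"
Comparing from end:
  Pos -1: 'e' == 'e'
  Pos -2: 'n' == 'n'
  Pos -3: 'o' == 'o'
LCS = "one" (length 3)


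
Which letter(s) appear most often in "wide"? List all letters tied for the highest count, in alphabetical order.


Word: "wide"
Letter counts:
  'd': 1
  'e': 1
  'i': 1
  'w': 1
Maximum count = 1
Most frequent = 'd', 'e', 'i', 'w' (1 time each)


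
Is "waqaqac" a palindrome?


Word: "waqaqac"
Reversed: "caqaqaw"
Forward == Backward? waqaqac != caqaqaw
Palindrome = No


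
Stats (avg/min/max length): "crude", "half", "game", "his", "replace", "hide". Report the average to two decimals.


Lengths: "crude"=5, "half"=4, "game"=4, "his"=3, "replace"=7, "hide"=4
Sum = 27, Count = 6
Average = 27/6 = 4.50
= avg=4.50, min=3, max=7


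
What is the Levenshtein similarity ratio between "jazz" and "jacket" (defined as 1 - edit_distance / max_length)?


Word 1: "jazz" (length 4)
Word 2: "jacket" (length 6)
One optimal edit sequence:
  1. keep 'j'
  2. keep 'a'
  3. insert 'c'  (+1)
  4. insert 'k'  (+1)
  5. substitute 'z' -> 'e'  (+1)
  6. substitute 'z' -> 't'  (+1)
Edit distance = 4
Max length = max(4, 6) = 6
Similarity = 1 - 4/6
= 0.3333


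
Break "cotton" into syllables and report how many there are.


Word: "cotton"
Syllable breakdown: cot · ton
Counting: 2 parts
= 2 syllables


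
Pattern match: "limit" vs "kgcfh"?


Pattern of "limit": [0, 1, 2, 1, 3]
Pattern of "kgcfh": [0, 1, 2, 3, 4]
Patterns do not match
Same pattern = No


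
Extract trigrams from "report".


Word: "report" (length 6)
Number of trigrams = 6 - 3 + 1 = 4
  Position 0: "rep"
  Position 1: "epo"
  Position 2: "por"
  Position 3: "ort"
Trigrams = "rep", "epo", "por", "ort"


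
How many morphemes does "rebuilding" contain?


Word: "rebuilding"
Morphemes: re- | build | -ing
Each morpheme carries meaning
= 3 morphemes


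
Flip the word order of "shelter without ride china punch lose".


Original: "shelter without ride china punch lose"
Words (1..n): shelter | without | ride | china | punch | lose
Reversed (n..1): lose | punch | china | ride | without | shelter
Result = "lose punch china ride without shelter"


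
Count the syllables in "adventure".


Word: "adventure"
Syllable breakdown: ad | ven | ture
Counting: 3 parts
= 3 syllables


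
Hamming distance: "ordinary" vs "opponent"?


Comparing character by character (same length = 8):
  Pos 0: 'o' vs 'o' =
  Pos 1: 'r' vs 'p' !=
  Pos 2: 'd' vs 'p' !=
  Pos 3: 'i' vs 'o' !=
  Pos 4: 'n' vs 'n' =
  Pos 5: 'a' vs 'e' !=
  Pos 6: 'r' vs 'n' !=
  Pos 7: 'y' vs 't' !=
Hamming distance = 6


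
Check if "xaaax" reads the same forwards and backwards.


Word: "xaaax"
Reversed: "xaaax"
Forward == Backward? xaaax == xaaax
Palindrome = Yes


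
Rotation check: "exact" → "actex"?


Word: "exact", Candidate: "actex"
Method: check if candidate is substring of word+word
"exactexact" contains "actex"? Yes
Is rotation = Yes


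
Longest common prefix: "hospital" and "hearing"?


Word 1: "hospital"
Word 2: "hearing"
Comparing from start:
  Pos 0: 'h' == 'h'
  Pos 1: 'o' != 'e' (stop)
LCP = "h" (length 1)


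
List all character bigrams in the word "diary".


Word: "diary" (length 5)
Number of bigrams = 5 - 2 + 1 = 4
  Position 0: "di"
  Position 1: "ia"
  Position 2: "ar"
  Position 3: "ry"
Bigrams = "di", "ia", "ar", "ry"


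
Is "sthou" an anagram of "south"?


Word 1: "south" → sorted: hostu
Word 2: "sthou" → sorted: hostu
Same letters? hostu == hostu
Anagram = Yes


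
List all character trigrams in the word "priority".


Word: "priority" (length 8)
Number of trigrams = 8 - 3 + 1 = 6
  Position 0: "pri"
  Position 1: "rio"
  Position 2: "ior"
  Position 3: "ori"
  Position 4: "rit"
  Position 5: "ity"
Trigrams = "pri", "rio", "ior", "ori", "rit", "ity"


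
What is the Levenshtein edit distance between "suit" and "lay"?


Word 1: "suit" (length 4)
Word 2: "lay" (length 3)
One optimal edit sequence (insert/delete/substitute each cost 1):
  1. delete 's'  (+1)
  2. substitute 'u' -> 'l'  (+1)
  3. substitute 'i' -> 'a'  (+1)
  4. substitute 't' -> 'y'  (+1)
Total edit operations: 4
Edit distance = 4


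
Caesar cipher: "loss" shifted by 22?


Word: "loss"
Shift: 22
Each letter → (letter + shift) mod 26:
  'l' (11) + 22 = 7 → 'h'
  'o' (14) + 22 = 10 → 'k'
  's' (18) + 22 = 14 → 'o'
  's' (18) + 22 = 14 → 'o'
Result = "hkoo"


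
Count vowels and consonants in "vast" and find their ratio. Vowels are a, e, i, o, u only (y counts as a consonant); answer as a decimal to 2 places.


Word: "vast"
Vowels (a,e,i,o,u): 1
Consonants: 3
Ratio = 1/3
= 0.33


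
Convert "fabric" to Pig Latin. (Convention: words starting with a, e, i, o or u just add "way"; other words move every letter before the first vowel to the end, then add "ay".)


Word: "fabric"
Starts with consonant(s) → move to end, add 'ay'
Consonant cluster: "f"
Pig Latin = "abricfay"


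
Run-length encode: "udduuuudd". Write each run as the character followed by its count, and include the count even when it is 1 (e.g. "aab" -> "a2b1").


String: "udduuuudd"
Scanning for consecutive runs:
  'u' x 1
  'd' x 2
  'u' x 4
  'd' x 2
RLE = "u1d2u4d2"


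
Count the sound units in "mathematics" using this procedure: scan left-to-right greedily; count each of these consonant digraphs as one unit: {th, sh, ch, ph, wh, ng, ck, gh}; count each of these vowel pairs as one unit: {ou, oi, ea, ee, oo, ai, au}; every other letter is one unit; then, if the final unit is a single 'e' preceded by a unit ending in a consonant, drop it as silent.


Word: "mathematics" (11 letters)
Left-to-right scan:
  (1) 'm' (letter)
  (2) 'a' (letter)
  (3) 'th' (digraph)
  (4) 'e' (letter)
  (5) 'm' (letter)
  (6) 'a' (letter)
  (7) 't' (letter)
  (8) 'i' (letter)
  (9) 'c' (letter)
  (10) 's' (letter)
Units from scan: 10
Sound units = 10 units


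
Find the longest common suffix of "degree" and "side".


Word 1: "degree"
Word 2: "side"
Comparing from end:
  Pos -1: 'e' == 'e'
  Pos -2: 'e' != 'd' (stop)
LCS = "e" (length 1)


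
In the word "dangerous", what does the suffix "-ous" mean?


Suffix: -ous
Example: dangerous = danger + -ous
Meaning = having quality of


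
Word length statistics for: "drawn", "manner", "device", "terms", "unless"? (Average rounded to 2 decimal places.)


Lengths: "drawn"=5, "manner"=6, "device"=6, "terms"=5, "unless"=6
Sum = 28, Count = 5
Average = 28/5 = 5.60
= avg=5.60, min=5, max=6


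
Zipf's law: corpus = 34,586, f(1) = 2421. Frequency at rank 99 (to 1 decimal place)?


Zipf's law: f(r) = f(1) / r
f(1) = 2421
f(99) = 2421 / 99
= 24.5 occurrences


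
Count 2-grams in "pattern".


Word: "pattern" (length 7)
Number of 2-grams = length - 2 + 1 = 7 - 2 + 1
= 6


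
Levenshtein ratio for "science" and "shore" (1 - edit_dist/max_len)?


Word 1: "science" (length 7)
Word 2: "shore" (length 5)
One optimal edit sequence:
  1. keep 's'
  2. delete 'c'  (+1)
  3. delete 'i'  (+1)
  4. substitute 'e' -> 'h'  (+1)
  5. substitute 'n' -> 'o'  (+1)
  6. substitute 'c' -> 'r'  (+1)
  7. keep 'e'
Edit distance = 5
Max length = max(7, 5) = 7
Similarity = 1 - 5/7
= 0.2857


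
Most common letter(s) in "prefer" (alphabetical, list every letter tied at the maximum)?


Word: "prefer"
Letter counts:
  'e': 2
  'f': 1
  'p': 1
  'r': 2
Maximum count = 2
Most frequent = 'e', 'r' (2 times each)


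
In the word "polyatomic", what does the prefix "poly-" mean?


Prefix: poly-
Example: polyatomic (poly- + atomic)
Meaning = many


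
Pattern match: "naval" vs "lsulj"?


Pattern of "naval": [0, 1, 2, 1, 3]
Pattern of "lsulj": [0, 1, 2, 0, 3]
Patterns do not match
Same pattern = No


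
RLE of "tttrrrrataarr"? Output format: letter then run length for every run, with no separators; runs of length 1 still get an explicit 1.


String: "tttrrrrataarr"
Scanning for consecutive runs:
  't' x 3
  'r' x 4
  'a' x 1
  't' x 1
  'a' x 2
  'r' x 2
RLE = "t3r4a1t1a2r2"


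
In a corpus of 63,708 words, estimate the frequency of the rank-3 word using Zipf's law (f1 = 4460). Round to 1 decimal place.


Zipf's law: f(r) = f(1) / r
f(1) = 4460
f(3) = 4460 / 3
= 1486.7 occurrences


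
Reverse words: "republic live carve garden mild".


Original: "republic live carve garden mild"
Words (1..n): republic | live | carve | garden | mild
Reversed (n..1): mild | garden | carve | live | republic
Result = "mild garden carve live republic"


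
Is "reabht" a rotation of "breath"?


Word: "breath", Candidate: "reabht"
Method: check if candidate is substring of word+word
"breathbreath" contains "reabht"? No
Is rotation = No


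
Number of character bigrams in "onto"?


Word: "onto" (length 4)
Number of 2-grams = length - 2 + 1 = 4 - 2 + 1
= 3


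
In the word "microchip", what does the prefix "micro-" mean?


Prefix: micro-
As in: microchip -> micro- + chip
Meaning = small


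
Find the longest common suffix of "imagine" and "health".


Word 1: "imagine"
Word 2: "health"
Comparing from end:
  Pos -1: 'e' != 'h' (stop)
LCS = "" (length 0)


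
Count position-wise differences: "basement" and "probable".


Comparing character by character (same length = 8):
  Pos 0: 'b' vs 'p' !=
  Pos 1: 'a' vs 'r' !=
  Pos 2: 's' vs 'o' !=
  Pos 3: 'e' vs 'b' !=
  Pos 4: 'm' vs 'a' !=
  Pos 5: 'e' vs 'b' !=
  Pos 6: 'n' vs 'l' !=
  Pos 7: 't' vs 'e' !=
Hamming distance = 8


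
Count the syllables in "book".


Word: "book"
Syllable breakdown: book
Counting: 1 part
= 1 syllable


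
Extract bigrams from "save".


Word: "save" (length 4)
Number of bigrams = 4 - 2 + 1 = 3
  Position 0: "sa"
  Position 1: "av"
  Position 2: "ve"
Bigrams = "sa", "av", "ve"


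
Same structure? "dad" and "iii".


Pattern of "dad": [0, 1, 0]
Pattern of "iii": [0, 0, 0]
Patterns do not match
Same pattern = No


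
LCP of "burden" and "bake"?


Word 1: "burden"
Word 2: "bake"
Comparing from start:
  Pos 0: 'b' == 'b'
  Pos 1: 'u' != 'a' (stop)
LCP = "b" (length 1)


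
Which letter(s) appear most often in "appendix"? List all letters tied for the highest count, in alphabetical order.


Word: "appendix"
Letter counts:
  'a': 1
  'd': 1
  'e': 1
  'i': 1
  'n': 1
  'p': 2
  'x': 1
Maximum count = 2
Most frequent = 'p' (2 times each)


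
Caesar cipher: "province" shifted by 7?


Word: "province"
Shift: 7
Each letter → (letter + shift) mod 26:
  'p' (15) + 7 = 22 → 'w'
  'r' (17) + 7 = 24 → 'y'
  'o' (14) + 7 = 21 → 'v'
  'v' (21) + 7 = 2 → 'c'
  'i' (8) + 7 = 15 → 'p'
  'n' (13) + 7 = 20 → 'u'
  'c' (2) + 7 = 9 → 'j'
  'e' (4) + 7 = 11 → 'l'
Result = "wyvcpujl"


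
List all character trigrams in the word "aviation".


Word: "aviation" (length 8)
Number of trigrams = 8 - 3 + 1 = 6
  Position 0: "avi"
  Position 1: "via"
  Position 2: "iat"
  Position 3: "ati"
  Position 4: "tio"
  Position 5: "ion"
Trigrams = "avi", "via", "iat", "ati", "tio", "ion"


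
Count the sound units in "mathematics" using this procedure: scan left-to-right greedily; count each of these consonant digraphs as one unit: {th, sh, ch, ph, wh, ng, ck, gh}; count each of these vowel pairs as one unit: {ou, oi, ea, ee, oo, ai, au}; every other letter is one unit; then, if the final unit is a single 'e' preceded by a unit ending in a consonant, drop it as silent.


Word: "mathematics" (11 letters)
Left-to-right scan:
  (1) 'm' (letter)
  (2) 'a' (letter)
  (3) 'th' (digraph)
  (4) 'e' (letter)
  (5) 'm' (letter)
  (6) 'a' (letter)
  (7) 't' (letter)
  (8) 'i' (letter)
  (9) 'c' (letter)
  (10) 's' (letter)
Units from scan: 10
Sound units = 10 units


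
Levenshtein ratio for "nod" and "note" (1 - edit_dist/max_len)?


Word 1: "nod" (length 3)
Word 2: "note" (length 4)
One optimal edit sequence:
  1. keep 'n'
  2. keep 'o'
  3. insert 't'  (+1)
  4. substitute 'd' -> 'e'  (+1)
Edit distance = 2
Max length = max(3, 4) = 4
Similarity = 1 - 2/4
= 0.5000


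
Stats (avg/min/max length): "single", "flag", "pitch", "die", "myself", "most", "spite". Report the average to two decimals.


Lengths: "single"=6, "flag"=4, "pitch"=5, "die"=3, "myself"=6, "most"=4, "spite"=5
Sum = 33, Count = 7
Average = 33/7 = 4.71
= avg=4.71, min=3, max=6


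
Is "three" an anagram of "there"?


Word 1: "there" → sorted: eehrt
Word 2: "three" → sorted: eehrt
Same letters? eehrt == eehrt
Anagram = Yes


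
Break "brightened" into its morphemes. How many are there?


Word: "brightened"
Morphemes: bright + -en + -ed
Each morpheme carries meaning
= 3 morphemes


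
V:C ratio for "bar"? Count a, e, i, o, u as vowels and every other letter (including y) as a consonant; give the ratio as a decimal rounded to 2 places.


Word: "bar"
Vowels (a,e,i,o,u): 1
Consonants: 2
Ratio = 1/2
= 0.50


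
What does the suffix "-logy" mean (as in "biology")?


Suffix: -logy
As in: biology -> bio- + -logy
Meaning = study of


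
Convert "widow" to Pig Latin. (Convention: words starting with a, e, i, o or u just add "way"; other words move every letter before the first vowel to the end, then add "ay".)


Word: "widow"
Starts with consonant(s) → move to end, add 'ay'
Consonant cluster: "w"
Pig Latin = "idowway"


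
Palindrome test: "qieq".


Word: "qieq"
Reversed: "qeiq"
Forward == Backward? qieq != qeiq
Palindrome = No


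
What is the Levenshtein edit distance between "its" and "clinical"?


Word 1: "its" (length 3)
Word 2: "clinical" (length 8)
One optimal edit sequence (insert/delete/substitute each cost 1):
  1. insert 'c'  (+1)
  2. insert 'l'  (+1)
  3. insert 'i'  (+1)
  4. insert 'n'  (+1)
  5. keep 'i'
  6. insert 'c'  (+1)
  7. substitute 't' -> 'a'  (+1)
  8. substitute 's' -> 'l'  (+1)
Total edit operations: 7
Edit distance = 7


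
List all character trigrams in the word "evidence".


Word: "evidence" (length 8)
Number of trigrams = 8 - 3 + 1 = 6
  Position 0: "evi"
  Position 1: "vid"
  Position 2: "ide"
  Position 3: "den"
  Position 4: "enc"
  Position 5: "nce"
Trigrams = "evi", "vid", "ide", "den", "enc", "nce"


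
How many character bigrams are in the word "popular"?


Word: "popular" (length 7)
Number of 2-grams = length - 2 + 1 = 7 - 2 + 1
= 6


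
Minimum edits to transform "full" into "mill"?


Word 1: "full" (length 4)
Word 2: "mill" (length 4)
One optimal edit sequence (insert/delete/substitute each cost 1):
  1. substitute 'f' -> 'm'  (+1)
  2. substitute 'u' -> 'i'  (+1)
  3. keep 'l'
  4. keep 'l'
Total edit operations: 2
Edit distance = 2


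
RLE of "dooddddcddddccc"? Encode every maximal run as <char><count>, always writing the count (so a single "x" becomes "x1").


String: "dooddddcddddccc"
Scanning for consecutive runs:
  'd' x 1
  'o' x 2
  'd' x 4
  'c' x 1
  'd' x 4
  'c' x 3
RLE = "d1o2d4c1d4c3"


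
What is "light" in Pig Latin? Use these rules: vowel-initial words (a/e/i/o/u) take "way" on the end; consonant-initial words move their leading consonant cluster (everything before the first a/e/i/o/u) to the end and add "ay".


Word: "light"
Starts with consonant(s) → move to end, add 'ay'
Consonant cluster: "l"
Pig Latin = "ightlay"


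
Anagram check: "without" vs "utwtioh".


Word 1: "without" → sorted: hiottuw
Word 2: "utwtioh" → sorted: hiottuw
Same letters? hiottuw == hiottuw
Anagram = Yes


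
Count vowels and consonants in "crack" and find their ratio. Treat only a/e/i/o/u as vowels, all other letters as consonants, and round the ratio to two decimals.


Word: "crack"
Vowels (a,e,i,o,u): 1
Consonants: 4
Ratio = 1/4
= 0.25


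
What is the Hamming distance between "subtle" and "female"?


Comparing character by character (same length = 6):
  Pos 0: 's' vs 'f' !=
  Pos 1: 'u' vs 'e' !=
  Pos 2: 'b' vs 'm' !=
  Pos 3: 't' vs 'a' !=
  Pos 4: 'l' vs 'l' =
  Pos 5: 'e' vs 'e' =
Hamming distance = 4


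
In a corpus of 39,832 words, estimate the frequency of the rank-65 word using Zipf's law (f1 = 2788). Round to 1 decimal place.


Zipf's law: f(r) = f(1) / r
f(1) = 2788
f(65) = 2788 / 65
= 42.9 occurrences


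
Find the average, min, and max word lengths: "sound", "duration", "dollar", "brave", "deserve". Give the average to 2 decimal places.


Lengths: "sound"=5, "duration"=8, "dollar"=6, "brave"=5, "deserve"=7
Sum = 31, Count = 5
Average = 31/5 = 6.20
= avg=6.20, min=5, max=8


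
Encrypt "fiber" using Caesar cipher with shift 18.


Word: "fiber"
Shift: 18
Each letter → (letter + shift) mod 26:
  'f' (5) + 18 = 23 → 'x'
  'i' (8) + 18 = 0 → 'a'
  'b' (1) + 18 = 19 → 't'
  'e' (4) + 18 = 22 → 'w'
  'r' (17) + 18 = 9 → 'j'
Result = "xatwj"


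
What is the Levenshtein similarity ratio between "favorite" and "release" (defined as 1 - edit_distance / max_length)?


Word 1: "favorite" (length 8)
Word 2: "release" (length 7)
One optimal edit sequence:
  1. delete 'f'  (+1)
  2. substitute 'a' -> 'r'  (+1)
  3. substitute 'v' -> 'e'  (+1)
  4. substitute 'o' -> 'l'  (+1)
  5. substitute 'r' -> 'e'  (+1)
  6. substitute 'i' -> 'a'  (+1)
  7. substitute 't' -> 's'  (+1)
  8. keep 'e'
Edit distance = 7
Max length = max(8, 7) = 8
Similarity = 1 - 7/8
= 0.1250


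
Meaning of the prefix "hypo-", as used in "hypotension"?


Prefix: hypo-
Example: hypotension = hypo- + tension
Meaning = under / below normal


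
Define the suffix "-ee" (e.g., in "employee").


Suffix: -ee
As in: employee -> employ + -ee
Meaning = one who receives
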